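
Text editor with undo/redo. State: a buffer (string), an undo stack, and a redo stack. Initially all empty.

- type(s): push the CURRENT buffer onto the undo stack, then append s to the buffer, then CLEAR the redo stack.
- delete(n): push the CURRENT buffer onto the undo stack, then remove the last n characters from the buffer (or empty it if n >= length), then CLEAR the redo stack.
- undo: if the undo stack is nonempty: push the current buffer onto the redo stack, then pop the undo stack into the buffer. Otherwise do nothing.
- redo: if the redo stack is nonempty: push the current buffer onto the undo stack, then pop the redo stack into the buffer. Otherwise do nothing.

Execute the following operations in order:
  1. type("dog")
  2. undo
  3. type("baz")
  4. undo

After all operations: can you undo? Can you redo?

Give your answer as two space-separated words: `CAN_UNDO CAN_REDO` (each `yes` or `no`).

Answer: no yes

Derivation:
After op 1 (type): buf='dog' undo_depth=1 redo_depth=0
After op 2 (undo): buf='(empty)' undo_depth=0 redo_depth=1
After op 3 (type): buf='baz' undo_depth=1 redo_depth=0
After op 4 (undo): buf='(empty)' undo_depth=0 redo_depth=1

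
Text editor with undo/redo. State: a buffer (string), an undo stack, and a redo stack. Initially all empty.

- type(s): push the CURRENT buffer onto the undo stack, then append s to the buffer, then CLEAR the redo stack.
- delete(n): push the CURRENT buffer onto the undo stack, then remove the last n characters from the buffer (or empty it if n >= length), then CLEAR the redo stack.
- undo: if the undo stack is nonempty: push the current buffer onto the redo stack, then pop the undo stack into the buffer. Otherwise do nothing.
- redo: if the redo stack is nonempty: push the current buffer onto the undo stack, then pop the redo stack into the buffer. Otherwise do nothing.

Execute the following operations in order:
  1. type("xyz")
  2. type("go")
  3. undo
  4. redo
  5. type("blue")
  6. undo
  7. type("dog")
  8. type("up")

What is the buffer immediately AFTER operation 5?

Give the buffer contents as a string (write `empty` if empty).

Answer: xyzgoblue

Derivation:
After op 1 (type): buf='xyz' undo_depth=1 redo_depth=0
After op 2 (type): buf='xyzgo' undo_depth=2 redo_depth=0
After op 3 (undo): buf='xyz' undo_depth=1 redo_depth=1
After op 4 (redo): buf='xyzgo' undo_depth=2 redo_depth=0
After op 5 (type): buf='xyzgoblue' undo_depth=3 redo_depth=0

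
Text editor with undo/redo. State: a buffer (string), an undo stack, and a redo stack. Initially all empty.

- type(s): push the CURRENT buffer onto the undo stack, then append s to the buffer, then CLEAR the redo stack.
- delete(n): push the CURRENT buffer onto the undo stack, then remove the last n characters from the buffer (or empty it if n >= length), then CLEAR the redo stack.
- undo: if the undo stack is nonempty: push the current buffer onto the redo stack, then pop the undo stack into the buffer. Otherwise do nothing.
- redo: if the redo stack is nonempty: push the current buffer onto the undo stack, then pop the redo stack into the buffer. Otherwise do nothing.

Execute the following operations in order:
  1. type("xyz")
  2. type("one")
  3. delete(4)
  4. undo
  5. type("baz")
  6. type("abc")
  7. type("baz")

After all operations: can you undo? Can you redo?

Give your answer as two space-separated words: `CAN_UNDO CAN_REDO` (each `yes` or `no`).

After op 1 (type): buf='xyz' undo_depth=1 redo_depth=0
After op 2 (type): buf='xyzone' undo_depth=2 redo_depth=0
After op 3 (delete): buf='xy' undo_depth=3 redo_depth=0
After op 4 (undo): buf='xyzone' undo_depth=2 redo_depth=1
After op 5 (type): buf='xyzonebaz' undo_depth=3 redo_depth=0
After op 6 (type): buf='xyzonebazabc' undo_depth=4 redo_depth=0
After op 7 (type): buf='xyzonebazabcbaz' undo_depth=5 redo_depth=0

Answer: yes no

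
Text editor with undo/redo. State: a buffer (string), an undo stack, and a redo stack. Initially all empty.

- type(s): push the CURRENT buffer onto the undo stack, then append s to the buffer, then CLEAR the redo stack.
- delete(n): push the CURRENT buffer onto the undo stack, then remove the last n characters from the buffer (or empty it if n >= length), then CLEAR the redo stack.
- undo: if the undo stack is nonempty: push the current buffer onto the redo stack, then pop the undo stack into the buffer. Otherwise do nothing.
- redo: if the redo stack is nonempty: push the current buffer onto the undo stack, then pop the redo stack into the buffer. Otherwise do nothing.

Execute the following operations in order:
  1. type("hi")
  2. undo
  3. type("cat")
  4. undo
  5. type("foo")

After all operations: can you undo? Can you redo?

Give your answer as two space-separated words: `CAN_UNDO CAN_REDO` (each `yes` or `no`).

After op 1 (type): buf='hi' undo_depth=1 redo_depth=0
After op 2 (undo): buf='(empty)' undo_depth=0 redo_depth=1
After op 3 (type): buf='cat' undo_depth=1 redo_depth=0
After op 4 (undo): buf='(empty)' undo_depth=0 redo_depth=1
After op 5 (type): buf='foo' undo_depth=1 redo_depth=0

Answer: yes no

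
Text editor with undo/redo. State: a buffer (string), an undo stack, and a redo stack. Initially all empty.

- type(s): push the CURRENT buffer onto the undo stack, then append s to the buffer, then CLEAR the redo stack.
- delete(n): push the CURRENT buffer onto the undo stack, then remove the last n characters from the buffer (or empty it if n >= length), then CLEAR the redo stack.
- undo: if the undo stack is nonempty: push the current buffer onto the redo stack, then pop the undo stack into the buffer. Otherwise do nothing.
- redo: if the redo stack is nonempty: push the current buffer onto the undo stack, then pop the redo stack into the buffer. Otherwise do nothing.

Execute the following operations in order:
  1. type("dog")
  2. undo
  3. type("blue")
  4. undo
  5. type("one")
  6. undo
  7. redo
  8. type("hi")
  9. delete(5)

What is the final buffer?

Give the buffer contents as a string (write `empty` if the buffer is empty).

After op 1 (type): buf='dog' undo_depth=1 redo_depth=0
After op 2 (undo): buf='(empty)' undo_depth=0 redo_depth=1
After op 3 (type): buf='blue' undo_depth=1 redo_depth=0
After op 4 (undo): buf='(empty)' undo_depth=0 redo_depth=1
After op 5 (type): buf='one' undo_depth=1 redo_depth=0
After op 6 (undo): buf='(empty)' undo_depth=0 redo_depth=1
After op 7 (redo): buf='one' undo_depth=1 redo_depth=0
After op 8 (type): buf='onehi' undo_depth=2 redo_depth=0
After op 9 (delete): buf='(empty)' undo_depth=3 redo_depth=0

Answer: empty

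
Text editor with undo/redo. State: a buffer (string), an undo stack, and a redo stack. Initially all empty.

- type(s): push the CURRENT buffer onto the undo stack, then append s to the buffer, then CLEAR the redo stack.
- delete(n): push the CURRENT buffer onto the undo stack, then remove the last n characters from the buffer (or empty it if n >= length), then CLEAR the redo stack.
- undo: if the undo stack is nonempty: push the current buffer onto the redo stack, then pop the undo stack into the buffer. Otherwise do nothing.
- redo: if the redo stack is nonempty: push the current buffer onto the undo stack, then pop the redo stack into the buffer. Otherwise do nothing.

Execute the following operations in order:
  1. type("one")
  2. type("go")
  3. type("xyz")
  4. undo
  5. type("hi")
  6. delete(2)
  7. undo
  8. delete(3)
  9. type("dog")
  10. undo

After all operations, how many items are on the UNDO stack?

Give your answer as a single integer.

After op 1 (type): buf='one' undo_depth=1 redo_depth=0
After op 2 (type): buf='onego' undo_depth=2 redo_depth=0
After op 3 (type): buf='onegoxyz' undo_depth=3 redo_depth=0
After op 4 (undo): buf='onego' undo_depth=2 redo_depth=1
After op 5 (type): buf='onegohi' undo_depth=3 redo_depth=0
After op 6 (delete): buf='onego' undo_depth=4 redo_depth=0
After op 7 (undo): buf='onegohi' undo_depth=3 redo_depth=1
After op 8 (delete): buf='oneg' undo_depth=4 redo_depth=0
After op 9 (type): buf='onegdog' undo_depth=5 redo_depth=0
After op 10 (undo): buf='oneg' undo_depth=4 redo_depth=1

Answer: 4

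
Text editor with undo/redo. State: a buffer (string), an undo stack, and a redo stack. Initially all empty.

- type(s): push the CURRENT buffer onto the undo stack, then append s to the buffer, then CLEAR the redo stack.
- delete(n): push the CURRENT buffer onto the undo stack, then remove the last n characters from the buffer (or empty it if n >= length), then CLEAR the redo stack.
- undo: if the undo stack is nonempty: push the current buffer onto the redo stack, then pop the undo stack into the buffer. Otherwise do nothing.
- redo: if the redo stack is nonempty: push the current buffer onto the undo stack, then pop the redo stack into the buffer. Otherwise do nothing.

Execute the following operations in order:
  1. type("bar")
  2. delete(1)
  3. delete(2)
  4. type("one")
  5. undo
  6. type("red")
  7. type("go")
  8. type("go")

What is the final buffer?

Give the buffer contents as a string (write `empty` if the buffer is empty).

After op 1 (type): buf='bar' undo_depth=1 redo_depth=0
After op 2 (delete): buf='ba' undo_depth=2 redo_depth=0
After op 3 (delete): buf='(empty)' undo_depth=3 redo_depth=0
After op 4 (type): buf='one' undo_depth=4 redo_depth=0
After op 5 (undo): buf='(empty)' undo_depth=3 redo_depth=1
After op 6 (type): buf='red' undo_depth=4 redo_depth=0
After op 7 (type): buf='redgo' undo_depth=5 redo_depth=0
After op 8 (type): buf='redgogo' undo_depth=6 redo_depth=0

Answer: redgogo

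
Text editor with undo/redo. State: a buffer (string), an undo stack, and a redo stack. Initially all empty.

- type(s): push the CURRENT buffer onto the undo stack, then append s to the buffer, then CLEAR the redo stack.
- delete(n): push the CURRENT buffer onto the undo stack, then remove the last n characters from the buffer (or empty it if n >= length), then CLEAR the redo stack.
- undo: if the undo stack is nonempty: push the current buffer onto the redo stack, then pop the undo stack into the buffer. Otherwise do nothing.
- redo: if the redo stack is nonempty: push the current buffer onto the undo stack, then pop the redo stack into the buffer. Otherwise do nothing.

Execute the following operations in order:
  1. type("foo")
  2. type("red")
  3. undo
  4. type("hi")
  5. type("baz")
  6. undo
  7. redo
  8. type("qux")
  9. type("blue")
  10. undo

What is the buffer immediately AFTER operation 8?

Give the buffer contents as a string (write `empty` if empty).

Answer: foohibazqux

Derivation:
After op 1 (type): buf='foo' undo_depth=1 redo_depth=0
After op 2 (type): buf='foored' undo_depth=2 redo_depth=0
After op 3 (undo): buf='foo' undo_depth=1 redo_depth=1
After op 4 (type): buf='foohi' undo_depth=2 redo_depth=0
After op 5 (type): buf='foohibaz' undo_depth=3 redo_depth=0
After op 6 (undo): buf='foohi' undo_depth=2 redo_depth=1
After op 7 (redo): buf='foohibaz' undo_depth=3 redo_depth=0
After op 8 (type): buf='foohibazqux' undo_depth=4 redo_depth=0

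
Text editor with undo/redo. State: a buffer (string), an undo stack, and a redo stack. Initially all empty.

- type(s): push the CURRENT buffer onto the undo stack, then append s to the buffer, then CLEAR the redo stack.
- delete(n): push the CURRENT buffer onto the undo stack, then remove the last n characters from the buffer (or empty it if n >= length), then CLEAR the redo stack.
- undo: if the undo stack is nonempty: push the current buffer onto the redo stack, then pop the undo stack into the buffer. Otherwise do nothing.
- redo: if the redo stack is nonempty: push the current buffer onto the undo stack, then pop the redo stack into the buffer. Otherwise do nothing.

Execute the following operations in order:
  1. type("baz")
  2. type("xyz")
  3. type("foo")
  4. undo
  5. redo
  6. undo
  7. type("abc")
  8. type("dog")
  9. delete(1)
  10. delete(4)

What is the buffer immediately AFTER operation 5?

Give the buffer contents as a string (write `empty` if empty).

Answer: bazxyzfoo

Derivation:
After op 1 (type): buf='baz' undo_depth=1 redo_depth=0
After op 2 (type): buf='bazxyz' undo_depth=2 redo_depth=0
After op 3 (type): buf='bazxyzfoo' undo_depth=3 redo_depth=0
After op 4 (undo): buf='bazxyz' undo_depth=2 redo_depth=1
After op 5 (redo): buf='bazxyzfoo' undo_depth=3 redo_depth=0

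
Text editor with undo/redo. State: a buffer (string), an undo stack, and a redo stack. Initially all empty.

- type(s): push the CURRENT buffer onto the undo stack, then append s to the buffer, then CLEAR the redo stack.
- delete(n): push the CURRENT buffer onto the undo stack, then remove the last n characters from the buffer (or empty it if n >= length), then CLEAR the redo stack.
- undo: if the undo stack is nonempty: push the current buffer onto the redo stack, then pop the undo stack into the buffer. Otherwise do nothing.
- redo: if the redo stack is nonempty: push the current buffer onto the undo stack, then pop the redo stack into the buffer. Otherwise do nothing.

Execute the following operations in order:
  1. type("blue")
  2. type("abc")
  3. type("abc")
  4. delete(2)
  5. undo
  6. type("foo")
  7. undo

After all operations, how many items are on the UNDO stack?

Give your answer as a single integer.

After op 1 (type): buf='blue' undo_depth=1 redo_depth=0
After op 2 (type): buf='blueabc' undo_depth=2 redo_depth=0
After op 3 (type): buf='blueabcabc' undo_depth=3 redo_depth=0
After op 4 (delete): buf='blueabca' undo_depth=4 redo_depth=0
After op 5 (undo): buf='blueabcabc' undo_depth=3 redo_depth=1
After op 6 (type): buf='blueabcabcfoo' undo_depth=4 redo_depth=0
After op 7 (undo): buf='blueabcabc' undo_depth=3 redo_depth=1

Answer: 3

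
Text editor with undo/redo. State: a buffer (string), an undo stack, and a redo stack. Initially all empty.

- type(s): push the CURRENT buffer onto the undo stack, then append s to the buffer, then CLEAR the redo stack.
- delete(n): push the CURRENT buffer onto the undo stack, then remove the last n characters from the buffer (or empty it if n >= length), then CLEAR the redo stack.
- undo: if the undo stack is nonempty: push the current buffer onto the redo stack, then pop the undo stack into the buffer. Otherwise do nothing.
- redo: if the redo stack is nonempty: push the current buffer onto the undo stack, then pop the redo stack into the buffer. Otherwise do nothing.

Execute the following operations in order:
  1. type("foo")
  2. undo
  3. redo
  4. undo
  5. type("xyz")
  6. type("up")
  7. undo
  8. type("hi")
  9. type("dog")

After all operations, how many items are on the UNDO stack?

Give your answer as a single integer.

After op 1 (type): buf='foo' undo_depth=1 redo_depth=0
After op 2 (undo): buf='(empty)' undo_depth=0 redo_depth=1
After op 3 (redo): buf='foo' undo_depth=1 redo_depth=0
After op 4 (undo): buf='(empty)' undo_depth=0 redo_depth=1
After op 5 (type): buf='xyz' undo_depth=1 redo_depth=0
After op 6 (type): buf='xyzup' undo_depth=2 redo_depth=0
After op 7 (undo): buf='xyz' undo_depth=1 redo_depth=1
After op 8 (type): buf='xyzhi' undo_depth=2 redo_depth=0
After op 9 (type): buf='xyzhidog' undo_depth=3 redo_depth=0

Answer: 3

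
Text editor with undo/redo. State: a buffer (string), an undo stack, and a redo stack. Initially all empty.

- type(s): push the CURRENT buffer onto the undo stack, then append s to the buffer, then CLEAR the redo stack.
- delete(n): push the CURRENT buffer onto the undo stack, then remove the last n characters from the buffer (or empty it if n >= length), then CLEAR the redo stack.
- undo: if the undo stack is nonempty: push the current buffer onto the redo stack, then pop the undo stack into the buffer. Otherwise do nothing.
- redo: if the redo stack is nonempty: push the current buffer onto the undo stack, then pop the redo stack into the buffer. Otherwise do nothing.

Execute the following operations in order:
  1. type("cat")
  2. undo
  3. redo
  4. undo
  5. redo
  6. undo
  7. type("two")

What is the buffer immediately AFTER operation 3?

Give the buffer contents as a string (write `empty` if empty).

After op 1 (type): buf='cat' undo_depth=1 redo_depth=0
After op 2 (undo): buf='(empty)' undo_depth=0 redo_depth=1
After op 3 (redo): buf='cat' undo_depth=1 redo_depth=0

Answer: cat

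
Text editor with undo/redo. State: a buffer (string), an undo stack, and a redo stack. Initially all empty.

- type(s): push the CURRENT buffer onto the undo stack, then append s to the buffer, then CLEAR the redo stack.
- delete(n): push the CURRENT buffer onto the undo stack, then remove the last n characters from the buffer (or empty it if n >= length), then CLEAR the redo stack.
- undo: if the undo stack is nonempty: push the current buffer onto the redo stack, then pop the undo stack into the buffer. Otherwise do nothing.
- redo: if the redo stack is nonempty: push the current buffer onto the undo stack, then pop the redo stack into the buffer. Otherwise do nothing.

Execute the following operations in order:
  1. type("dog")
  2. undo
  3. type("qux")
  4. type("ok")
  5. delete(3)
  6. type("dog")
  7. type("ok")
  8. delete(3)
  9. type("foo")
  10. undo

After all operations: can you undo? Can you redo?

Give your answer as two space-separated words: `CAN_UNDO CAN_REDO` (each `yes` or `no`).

Answer: yes yes

Derivation:
After op 1 (type): buf='dog' undo_depth=1 redo_depth=0
After op 2 (undo): buf='(empty)' undo_depth=0 redo_depth=1
After op 3 (type): buf='qux' undo_depth=1 redo_depth=0
After op 4 (type): buf='quxok' undo_depth=2 redo_depth=0
After op 5 (delete): buf='qu' undo_depth=3 redo_depth=0
After op 6 (type): buf='qudog' undo_depth=4 redo_depth=0
After op 7 (type): buf='qudogok' undo_depth=5 redo_depth=0
After op 8 (delete): buf='qudo' undo_depth=6 redo_depth=0
After op 9 (type): buf='qudofoo' undo_depth=7 redo_depth=0
After op 10 (undo): buf='qudo' undo_depth=6 redo_depth=1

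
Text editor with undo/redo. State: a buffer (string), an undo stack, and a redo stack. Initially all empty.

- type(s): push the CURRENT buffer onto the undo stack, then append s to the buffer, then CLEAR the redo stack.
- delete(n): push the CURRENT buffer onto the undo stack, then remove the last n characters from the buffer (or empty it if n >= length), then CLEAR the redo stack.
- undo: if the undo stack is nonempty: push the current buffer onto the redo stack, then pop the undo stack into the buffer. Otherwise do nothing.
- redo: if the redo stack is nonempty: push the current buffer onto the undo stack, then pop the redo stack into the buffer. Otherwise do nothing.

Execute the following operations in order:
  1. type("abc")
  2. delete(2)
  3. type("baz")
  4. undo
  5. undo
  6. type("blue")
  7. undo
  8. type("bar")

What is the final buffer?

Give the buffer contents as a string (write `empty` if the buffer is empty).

After op 1 (type): buf='abc' undo_depth=1 redo_depth=0
After op 2 (delete): buf='a' undo_depth=2 redo_depth=0
After op 3 (type): buf='abaz' undo_depth=3 redo_depth=0
After op 4 (undo): buf='a' undo_depth=2 redo_depth=1
After op 5 (undo): buf='abc' undo_depth=1 redo_depth=2
After op 6 (type): buf='abcblue' undo_depth=2 redo_depth=0
After op 7 (undo): buf='abc' undo_depth=1 redo_depth=1
After op 8 (type): buf='abcbar' undo_depth=2 redo_depth=0

Answer: abcbar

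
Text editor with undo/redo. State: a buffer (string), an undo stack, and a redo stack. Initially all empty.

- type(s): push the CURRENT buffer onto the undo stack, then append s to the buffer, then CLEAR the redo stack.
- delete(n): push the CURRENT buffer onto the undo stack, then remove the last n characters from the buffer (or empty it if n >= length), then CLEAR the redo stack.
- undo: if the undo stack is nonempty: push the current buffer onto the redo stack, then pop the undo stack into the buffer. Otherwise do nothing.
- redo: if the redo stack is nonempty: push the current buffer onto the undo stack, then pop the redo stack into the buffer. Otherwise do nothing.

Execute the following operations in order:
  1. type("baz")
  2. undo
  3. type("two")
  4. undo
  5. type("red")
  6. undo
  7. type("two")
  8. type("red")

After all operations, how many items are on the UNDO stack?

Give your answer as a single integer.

Answer: 2

Derivation:
After op 1 (type): buf='baz' undo_depth=1 redo_depth=0
After op 2 (undo): buf='(empty)' undo_depth=0 redo_depth=1
After op 3 (type): buf='two' undo_depth=1 redo_depth=0
After op 4 (undo): buf='(empty)' undo_depth=0 redo_depth=1
After op 5 (type): buf='red' undo_depth=1 redo_depth=0
After op 6 (undo): buf='(empty)' undo_depth=0 redo_depth=1
After op 7 (type): buf='two' undo_depth=1 redo_depth=0
After op 8 (type): buf='twored' undo_depth=2 redo_depth=0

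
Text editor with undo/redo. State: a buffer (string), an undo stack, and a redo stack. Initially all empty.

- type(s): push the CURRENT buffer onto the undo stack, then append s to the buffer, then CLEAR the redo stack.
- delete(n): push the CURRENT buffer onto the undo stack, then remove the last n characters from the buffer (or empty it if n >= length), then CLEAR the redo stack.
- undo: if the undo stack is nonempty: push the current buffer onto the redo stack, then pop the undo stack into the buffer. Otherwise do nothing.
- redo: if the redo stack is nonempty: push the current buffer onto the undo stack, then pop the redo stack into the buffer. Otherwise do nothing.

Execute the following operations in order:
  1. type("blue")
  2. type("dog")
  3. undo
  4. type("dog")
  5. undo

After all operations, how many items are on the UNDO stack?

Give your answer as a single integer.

After op 1 (type): buf='blue' undo_depth=1 redo_depth=0
After op 2 (type): buf='bluedog' undo_depth=2 redo_depth=0
After op 3 (undo): buf='blue' undo_depth=1 redo_depth=1
After op 4 (type): buf='bluedog' undo_depth=2 redo_depth=0
After op 5 (undo): buf='blue' undo_depth=1 redo_depth=1

Answer: 1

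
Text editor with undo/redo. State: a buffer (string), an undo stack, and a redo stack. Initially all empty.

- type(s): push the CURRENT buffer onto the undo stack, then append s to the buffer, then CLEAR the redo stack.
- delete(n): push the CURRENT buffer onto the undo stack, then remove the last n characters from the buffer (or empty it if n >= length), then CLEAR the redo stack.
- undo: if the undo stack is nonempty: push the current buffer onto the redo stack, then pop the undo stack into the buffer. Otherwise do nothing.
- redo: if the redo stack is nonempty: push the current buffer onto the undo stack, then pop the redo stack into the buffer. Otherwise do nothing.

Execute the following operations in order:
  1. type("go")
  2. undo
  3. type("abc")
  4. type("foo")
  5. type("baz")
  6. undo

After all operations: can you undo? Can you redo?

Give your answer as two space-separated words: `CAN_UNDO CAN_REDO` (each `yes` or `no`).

Answer: yes yes

Derivation:
After op 1 (type): buf='go' undo_depth=1 redo_depth=0
After op 2 (undo): buf='(empty)' undo_depth=0 redo_depth=1
After op 3 (type): buf='abc' undo_depth=1 redo_depth=0
After op 4 (type): buf='abcfoo' undo_depth=2 redo_depth=0
After op 5 (type): buf='abcfoobaz' undo_depth=3 redo_depth=0
After op 6 (undo): buf='abcfoo' undo_depth=2 redo_depth=1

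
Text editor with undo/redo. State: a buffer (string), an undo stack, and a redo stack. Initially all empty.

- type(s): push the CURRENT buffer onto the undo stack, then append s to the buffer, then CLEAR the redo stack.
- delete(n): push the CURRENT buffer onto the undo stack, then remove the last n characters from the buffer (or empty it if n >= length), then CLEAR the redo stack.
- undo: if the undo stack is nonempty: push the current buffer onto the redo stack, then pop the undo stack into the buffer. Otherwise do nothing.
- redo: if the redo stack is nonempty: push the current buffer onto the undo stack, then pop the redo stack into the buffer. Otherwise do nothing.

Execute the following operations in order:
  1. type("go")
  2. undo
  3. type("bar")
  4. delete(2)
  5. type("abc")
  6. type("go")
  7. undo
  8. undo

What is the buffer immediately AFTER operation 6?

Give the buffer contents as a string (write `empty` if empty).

After op 1 (type): buf='go' undo_depth=1 redo_depth=0
After op 2 (undo): buf='(empty)' undo_depth=0 redo_depth=1
After op 3 (type): buf='bar' undo_depth=1 redo_depth=0
After op 4 (delete): buf='b' undo_depth=2 redo_depth=0
After op 5 (type): buf='babc' undo_depth=3 redo_depth=0
After op 6 (type): buf='babcgo' undo_depth=4 redo_depth=0

Answer: babcgo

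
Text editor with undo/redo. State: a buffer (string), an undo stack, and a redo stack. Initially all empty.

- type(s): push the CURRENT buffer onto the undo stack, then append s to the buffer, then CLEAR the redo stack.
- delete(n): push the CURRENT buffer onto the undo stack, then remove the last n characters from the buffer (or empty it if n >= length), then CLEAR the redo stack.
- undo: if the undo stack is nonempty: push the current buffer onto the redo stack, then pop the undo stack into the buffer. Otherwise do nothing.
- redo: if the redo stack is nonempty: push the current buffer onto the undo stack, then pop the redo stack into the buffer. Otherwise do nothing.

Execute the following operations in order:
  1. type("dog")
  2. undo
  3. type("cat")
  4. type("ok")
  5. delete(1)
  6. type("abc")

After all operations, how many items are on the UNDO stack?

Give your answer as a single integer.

After op 1 (type): buf='dog' undo_depth=1 redo_depth=0
After op 2 (undo): buf='(empty)' undo_depth=0 redo_depth=1
After op 3 (type): buf='cat' undo_depth=1 redo_depth=0
After op 4 (type): buf='catok' undo_depth=2 redo_depth=0
After op 5 (delete): buf='cato' undo_depth=3 redo_depth=0
After op 6 (type): buf='catoabc' undo_depth=4 redo_depth=0

Answer: 4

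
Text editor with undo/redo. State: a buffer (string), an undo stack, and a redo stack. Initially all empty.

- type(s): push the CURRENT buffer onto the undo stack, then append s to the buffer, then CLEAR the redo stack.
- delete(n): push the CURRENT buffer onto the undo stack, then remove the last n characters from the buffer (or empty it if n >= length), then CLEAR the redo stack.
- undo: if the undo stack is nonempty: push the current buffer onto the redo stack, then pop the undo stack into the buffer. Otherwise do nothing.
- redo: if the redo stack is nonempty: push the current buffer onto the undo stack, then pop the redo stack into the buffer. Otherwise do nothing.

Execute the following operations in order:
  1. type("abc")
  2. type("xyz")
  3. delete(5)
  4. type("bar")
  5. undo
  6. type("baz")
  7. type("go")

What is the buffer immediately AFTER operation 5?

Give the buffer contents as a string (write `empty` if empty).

Answer: a

Derivation:
After op 1 (type): buf='abc' undo_depth=1 redo_depth=0
After op 2 (type): buf='abcxyz' undo_depth=2 redo_depth=0
After op 3 (delete): buf='a' undo_depth=3 redo_depth=0
After op 4 (type): buf='abar' undo_depth=4 redo_depth=0
After op 5 (undo): buf='a' undo_depth=3 redo_depth=1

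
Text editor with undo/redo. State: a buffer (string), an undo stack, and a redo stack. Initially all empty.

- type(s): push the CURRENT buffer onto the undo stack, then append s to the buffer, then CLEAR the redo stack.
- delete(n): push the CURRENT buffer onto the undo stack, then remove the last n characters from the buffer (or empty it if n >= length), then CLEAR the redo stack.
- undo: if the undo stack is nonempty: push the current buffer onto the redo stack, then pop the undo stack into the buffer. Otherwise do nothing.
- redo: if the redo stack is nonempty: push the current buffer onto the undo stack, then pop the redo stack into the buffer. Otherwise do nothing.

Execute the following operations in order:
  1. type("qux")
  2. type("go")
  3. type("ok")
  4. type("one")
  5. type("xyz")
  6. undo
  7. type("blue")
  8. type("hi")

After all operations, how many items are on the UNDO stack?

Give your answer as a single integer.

After op 1 (type): buf='qux' undo_depth=1 redo_depth=0
After op 2 (type): buf='quxgo' undo_depth=2 redo_depth=0
After op 3 (type): buf='quxgook' undo_depth=3 redo_depth=0
After op 4 (type): buf='quxgookone' undo_depth=4 redo_depth=0
After op 5 (type): buf='quxgookonexyz' undo_depth=5 redo_depth=0
After op 6 (undo): buf='quxgookone' undo_depth=4 redo_depth=1
After op 7 (type): buf='quxgookoneblue' undo_depth=5 redo_depth=0
After op 8 (type): buf='quxgookonebluehi' undo_depth=6 redo_depth=0

Answer: 6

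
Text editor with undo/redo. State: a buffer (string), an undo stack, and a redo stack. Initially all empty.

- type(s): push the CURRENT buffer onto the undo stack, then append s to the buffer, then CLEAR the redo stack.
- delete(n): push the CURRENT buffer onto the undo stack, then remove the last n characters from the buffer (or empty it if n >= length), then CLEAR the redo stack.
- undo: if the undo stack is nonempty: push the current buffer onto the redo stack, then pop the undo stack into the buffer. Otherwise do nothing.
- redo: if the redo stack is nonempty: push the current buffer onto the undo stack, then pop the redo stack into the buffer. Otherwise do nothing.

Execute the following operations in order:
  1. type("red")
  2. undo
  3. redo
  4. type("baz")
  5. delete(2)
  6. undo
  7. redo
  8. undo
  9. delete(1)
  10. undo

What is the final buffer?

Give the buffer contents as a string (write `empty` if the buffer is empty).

Answer: redbaz

Derivation:
After op 1 (type): buf='red' undo_depth=1 redo_depth=0
After op 2 (undo): buf='(empty)' undo_depth=0 redo_depth=1
After op 3 (redo): buf='red' undo_depth=1 redo_depth=0
After op 4 (type): buf='redbaz' undo_depth=2 redo_depth=0
After op 5 (delete): buf='redb' undo_depth=3 redo_depth=0
After op 6 (undo): buf='redbaz' undo_depth=2 redo_depth=1
After op 7 (redo): buf='redb' undo_depth=3 redo_depth=0
After op 8 (undo): buf='redbaz' undo_depth=2 redo_depth=1
After op 9 (delete): buf='redba' undo_depth=3 redo_depth=0
After op 10 (undo): buf='redbaz' undo_depth=2 redo_depth=1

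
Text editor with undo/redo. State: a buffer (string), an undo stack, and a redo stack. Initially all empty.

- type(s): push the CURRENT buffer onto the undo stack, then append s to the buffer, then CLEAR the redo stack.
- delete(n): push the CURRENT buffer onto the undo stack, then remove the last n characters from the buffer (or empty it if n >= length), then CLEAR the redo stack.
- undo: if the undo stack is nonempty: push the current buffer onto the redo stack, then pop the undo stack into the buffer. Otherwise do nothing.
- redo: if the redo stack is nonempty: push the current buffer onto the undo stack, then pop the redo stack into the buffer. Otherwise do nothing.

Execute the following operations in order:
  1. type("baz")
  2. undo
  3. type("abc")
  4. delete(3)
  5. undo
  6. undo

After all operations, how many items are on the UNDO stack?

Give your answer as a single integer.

After op 1 (type): buf='baz' undo_depth=1 redo_depth=0
After op 2 (undo): buf='(empty)' undo_depth=0 redo_depth=1
After op 3 (type): buf='abc' undo_depth=1 redo_depth=0
After op 4 (delete): buf='(empty)' undo_depth=2 redo_depth=0
After op 5 (undo): buf='abc' undo_depth=1 redo_depth=1
After op 6 (undo): buf='(empty)' undo_depth=0 redo_depth=2

Answer: 0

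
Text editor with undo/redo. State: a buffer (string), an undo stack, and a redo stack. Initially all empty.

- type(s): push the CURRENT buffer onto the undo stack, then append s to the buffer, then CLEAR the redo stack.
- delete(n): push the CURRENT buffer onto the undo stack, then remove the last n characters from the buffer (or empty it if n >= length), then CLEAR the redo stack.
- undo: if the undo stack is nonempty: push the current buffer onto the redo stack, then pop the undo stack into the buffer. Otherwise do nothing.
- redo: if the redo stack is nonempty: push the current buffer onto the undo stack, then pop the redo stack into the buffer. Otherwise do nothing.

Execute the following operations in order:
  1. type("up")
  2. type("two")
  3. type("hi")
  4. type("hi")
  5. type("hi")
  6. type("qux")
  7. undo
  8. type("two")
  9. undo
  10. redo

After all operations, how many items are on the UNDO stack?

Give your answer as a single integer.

Answer: 6

Derivation:
After op 1 (type): buf='up' undo_depth=1 redo_depth=0
After op 2 (type): buf='uptwo' undo_depth=2 redo_depth=0
After op 3 (type): buf='uptwohi' undo_depth=3 redo_depth=0
After op 4 (type): buf='uptwohihi' undo_depth=4 redo_depth=0
After op 5 (type): buf='uptwohihihi' undo_depth=5 redo_depth=0
After op 6 (type): buf='uptwohihihiqux' undo_depth=6 redo_depth=0
After op 7 (undo): buf='uptwohihihi' undo_depth=5 redo_depth=1
After op 8 (type): buf='uptwohihihitwo' undo_depth=6 redo_depth=0
After op 9 (undo): buf='uptwohihihi' undo_depth=5 redo_depth=1
After op 10 (redo): buf='uptwohihihitwo' undo_depth=6 redo_depth=0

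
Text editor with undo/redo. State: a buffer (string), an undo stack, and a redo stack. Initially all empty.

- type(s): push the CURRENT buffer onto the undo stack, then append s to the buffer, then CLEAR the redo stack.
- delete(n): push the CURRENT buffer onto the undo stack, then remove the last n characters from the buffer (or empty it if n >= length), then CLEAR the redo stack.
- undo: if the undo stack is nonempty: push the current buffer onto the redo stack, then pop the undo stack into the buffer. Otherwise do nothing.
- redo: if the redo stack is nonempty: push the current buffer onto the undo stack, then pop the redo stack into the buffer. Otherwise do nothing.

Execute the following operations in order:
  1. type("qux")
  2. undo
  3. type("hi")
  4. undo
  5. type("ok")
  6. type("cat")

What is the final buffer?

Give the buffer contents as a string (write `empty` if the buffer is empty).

Answer: okcat

Derivation:
After op 1 (type): buf='qux' undo_depth=1 redo_depth=0
After op 2 (undo): buf='(empty)' undo_depth=0 redo_depth=1
After op 3 (type): buf='hi' undo_depth=1 redo_depth=0
After op 4 (undo): buf='(empty)' undo_depth=0 redo_depth=1
After op 5 (type): buf='ok' undo_depth=1 redo_depth=0
After op 6 (type): buf='okcat' undo_depth=2 redo_depth=0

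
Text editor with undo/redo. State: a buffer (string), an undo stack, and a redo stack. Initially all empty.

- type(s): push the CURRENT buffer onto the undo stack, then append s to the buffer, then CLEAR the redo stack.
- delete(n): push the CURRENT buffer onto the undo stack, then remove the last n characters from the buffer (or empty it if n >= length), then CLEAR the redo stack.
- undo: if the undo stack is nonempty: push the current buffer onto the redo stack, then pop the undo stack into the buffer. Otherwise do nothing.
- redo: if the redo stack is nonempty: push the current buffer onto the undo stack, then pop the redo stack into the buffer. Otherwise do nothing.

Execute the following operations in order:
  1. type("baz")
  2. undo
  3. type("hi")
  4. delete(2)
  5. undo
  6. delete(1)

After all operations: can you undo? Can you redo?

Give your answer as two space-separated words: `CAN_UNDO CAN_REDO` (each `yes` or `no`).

After op 1 (type): buf='baz' undo_depth=1 redo_depth=0
After op 2 (undo): buf='(empty)' undo_depth=0 redo_depth=1
After op 3 (type): buf='hi' undo_depth=1 redo_depth=0
After op 4 (delete): buf='(empty)' undo_depth=2 redo_depth=0
After op 5 (undo): buf='hi' undo_depth=1 redo_depth=1
After op 6 (delete): buf='h' undo_depth=2 redo_depth=0

Answer: yes no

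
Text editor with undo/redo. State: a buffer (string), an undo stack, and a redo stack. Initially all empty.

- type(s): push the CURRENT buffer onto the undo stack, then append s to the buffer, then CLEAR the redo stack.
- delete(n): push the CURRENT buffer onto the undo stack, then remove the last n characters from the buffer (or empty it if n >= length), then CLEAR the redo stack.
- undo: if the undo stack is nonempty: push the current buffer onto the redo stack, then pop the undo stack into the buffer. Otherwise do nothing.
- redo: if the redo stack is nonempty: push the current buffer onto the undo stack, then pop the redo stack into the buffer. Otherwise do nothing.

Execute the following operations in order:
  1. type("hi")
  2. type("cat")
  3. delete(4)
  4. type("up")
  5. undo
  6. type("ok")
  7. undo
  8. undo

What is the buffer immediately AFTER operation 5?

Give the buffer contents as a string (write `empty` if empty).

After op 1 (type): buf='hi' undo_depth=1 redo_depth=0
After op 2 (type): buf='hicat' undo_depth=2 redo_depth=0
After op 3 (delete): buf='h' undo_depth=3 redo_depth=0
After op 4 (type): buf='hup' undo_depth=4 redo_depth=0
After op 5 (undo): buf='h' undo_depth=3 redo_depth=1

Answer: h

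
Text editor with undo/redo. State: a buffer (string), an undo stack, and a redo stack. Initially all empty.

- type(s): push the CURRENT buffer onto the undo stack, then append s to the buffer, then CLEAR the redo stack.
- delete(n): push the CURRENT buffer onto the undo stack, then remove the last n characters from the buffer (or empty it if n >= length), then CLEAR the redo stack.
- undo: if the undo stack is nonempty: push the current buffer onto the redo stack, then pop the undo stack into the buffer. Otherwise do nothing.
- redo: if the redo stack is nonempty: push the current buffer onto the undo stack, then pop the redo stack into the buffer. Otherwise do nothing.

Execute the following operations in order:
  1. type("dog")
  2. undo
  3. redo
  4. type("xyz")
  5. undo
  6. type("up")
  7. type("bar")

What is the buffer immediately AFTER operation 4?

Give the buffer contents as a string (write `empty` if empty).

Answer: dogxyz

Derivation:
After op 1 (type): buf='dog' undo_depth=1 redo_depth=0
After op 2 (undo): buf='(empty)' undo_depth=0 redo_depth=1
After op 3 (redo): buf='dog' undo_depth=1 redo_depth=0
After op 4 (type): buf='dogxyz' undo_depth=2 redo_depth=0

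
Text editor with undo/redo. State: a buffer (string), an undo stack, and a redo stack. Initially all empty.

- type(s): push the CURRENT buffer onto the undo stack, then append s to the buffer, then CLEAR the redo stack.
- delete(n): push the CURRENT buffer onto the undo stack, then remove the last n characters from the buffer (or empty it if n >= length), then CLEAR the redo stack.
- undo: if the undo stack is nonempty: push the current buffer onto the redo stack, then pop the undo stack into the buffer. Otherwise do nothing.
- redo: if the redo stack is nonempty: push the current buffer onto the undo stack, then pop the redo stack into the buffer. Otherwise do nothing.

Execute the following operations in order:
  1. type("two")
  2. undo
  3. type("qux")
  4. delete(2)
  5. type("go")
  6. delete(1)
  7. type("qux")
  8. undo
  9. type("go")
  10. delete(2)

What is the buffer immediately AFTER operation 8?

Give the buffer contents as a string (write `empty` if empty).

After op 1 (type): buf='two' undo_depth=1 redo_depth=0
After op 2 (undo): buf='(empty)' undo_depth=0 redo_depth=1
After op 3 (type): buf='qux' undo_depth=1 redo_depth=0
After op 4 (delete): buf='q' undo_depth=2 redo_depth=0
After op 5 (type): buf='qgo' undo_depth=3 redo_depth=0
After op 6 (delete): buf='qg' undo_depth=4 redo_depth=0
After op 7 (type): buf='qgqux' undo_depth=5 redo_depth=0
After op 8 (undo): buf='qg' undo_depth=4 redo_depth=1

Answer: qg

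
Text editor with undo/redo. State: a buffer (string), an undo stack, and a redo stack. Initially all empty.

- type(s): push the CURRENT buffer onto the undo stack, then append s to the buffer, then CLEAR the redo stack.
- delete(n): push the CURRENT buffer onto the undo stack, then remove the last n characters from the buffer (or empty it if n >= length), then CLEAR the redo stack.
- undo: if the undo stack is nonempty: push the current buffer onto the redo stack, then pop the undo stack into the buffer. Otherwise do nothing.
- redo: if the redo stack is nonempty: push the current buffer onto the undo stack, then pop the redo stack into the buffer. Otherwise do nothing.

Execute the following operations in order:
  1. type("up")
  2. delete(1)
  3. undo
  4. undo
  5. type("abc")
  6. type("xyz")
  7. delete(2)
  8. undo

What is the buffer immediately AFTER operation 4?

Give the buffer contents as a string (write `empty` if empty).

After op 1 (type): buf='up' undo_depth=1 redo_depth=0
After op 2 (delete): buf='u' undo_depth=2 redo_depth=0
After op 3 (undo): buf='up' undo_depth=1 redo_depth=1
After op 4 (undo): buf='(empty)' undo_depth=0 redo_depth=2

Answer: empty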